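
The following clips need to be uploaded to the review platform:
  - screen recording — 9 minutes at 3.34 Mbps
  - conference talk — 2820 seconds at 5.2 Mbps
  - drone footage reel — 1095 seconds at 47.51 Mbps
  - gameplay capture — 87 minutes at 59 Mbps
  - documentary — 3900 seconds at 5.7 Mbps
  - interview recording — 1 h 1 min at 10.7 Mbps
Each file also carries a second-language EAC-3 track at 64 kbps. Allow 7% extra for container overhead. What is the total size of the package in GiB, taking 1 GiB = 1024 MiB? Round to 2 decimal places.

54.68 GiB

Audio: 64 kbps = 0.064 Mbps.
screen recording: 3.404 Mbps × 540 s × 1.07 = 1966.8 Mb
conference talk: 5.264 Mbps × 2820 s × 1.07 = 15883.6 Mb
drone footage reel: 47.574 Mbps × 1095 s × 1.07 = 55740.1 Mb
gameplay capture: 59.064 Mbps × 5220 s × 1.07 = 329896.1 Mb
documentary: 5.764 Mbps × 3900 s × 1.07 = 24053.2 Mb
interview recording: 10.764 Mbps × 3660 s × 1.07 = 42154.0 Mb
Total: 469693.7 Mb = 58711.7 MB.
= 54.68 GiB.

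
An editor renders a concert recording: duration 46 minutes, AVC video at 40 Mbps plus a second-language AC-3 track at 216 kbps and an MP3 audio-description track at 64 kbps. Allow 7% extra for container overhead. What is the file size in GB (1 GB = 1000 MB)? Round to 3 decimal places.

14.869 GB

46 min = 2760 s
Audio total: 216 + 64 = 280 kbps = 0.280 Mbps.
Total bitrate: 40 + 0.280 = 40.280 Mbps.
Stream data: 40.280 Mbps × 2760 s = 111172.8 Mb.
With 7% container overhead: ×1.07.
118,955 Mb ÷ 8 = 14,869 MB → 14.87 GB.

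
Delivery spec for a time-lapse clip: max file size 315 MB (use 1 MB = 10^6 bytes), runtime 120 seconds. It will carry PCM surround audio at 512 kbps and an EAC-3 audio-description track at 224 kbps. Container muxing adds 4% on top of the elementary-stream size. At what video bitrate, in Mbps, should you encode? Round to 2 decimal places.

Budget: 315 MB = 2520.0 Mb.
Stream payload after overhead: 2520.0 / 1.04 = 2423.1 Mb.
Total bitrate budget: 2423.1 Mb / 120 s = 20.192 Mbps.
Audio total: 512 + 224 = 736 kbps = 0.736 Mbps.
Video: 20.192 − 0.736 = 19.456 Mbps.

19.46 Mbps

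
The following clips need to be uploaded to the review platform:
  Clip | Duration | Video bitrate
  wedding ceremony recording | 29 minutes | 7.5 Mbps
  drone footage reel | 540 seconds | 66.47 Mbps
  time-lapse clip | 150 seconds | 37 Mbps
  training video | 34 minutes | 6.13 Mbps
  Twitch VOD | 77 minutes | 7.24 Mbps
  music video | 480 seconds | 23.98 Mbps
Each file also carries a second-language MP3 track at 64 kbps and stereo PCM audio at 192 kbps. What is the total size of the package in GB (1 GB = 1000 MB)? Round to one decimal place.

Audio total: 64 + 192 = 256 kbps = 0.256 Mbps.
wedding ceremony recording: 7.756 Mbps × 1740 s = 13495.4 Mb
drone footage reel: 66.726 Mbps × 540 s = 36032.0 Mb
time-lapse clip: 37.256 Mbps × 150 s = 5588.4 Mb
training video: 6.386 Mbps × 2040 s = 13027.4 Mb
Twitch VOD: 7.496 Mbps × 4620 s = 34631.5 Mb
music video: 24.236 Mbps × 480 s = 11633.3 Mb
Total: 114408.1 Mb = 14301.0 MB.
= 14.30 GB.

14.3 GB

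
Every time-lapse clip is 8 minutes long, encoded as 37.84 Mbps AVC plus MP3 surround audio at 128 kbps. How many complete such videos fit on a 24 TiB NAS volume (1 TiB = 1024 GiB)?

11583

8 min = 480 s
Audio: 128 kbps = 0.128 Mbps.
Total bitrate: 37.968 Mbps.
Per item: 37.968 Mbps × 480 s = 18,225 Mb = 2,278 MB.
Capacity: 24 TiB = 211,106,233 Mb; 11583.56 items → 11583 complete.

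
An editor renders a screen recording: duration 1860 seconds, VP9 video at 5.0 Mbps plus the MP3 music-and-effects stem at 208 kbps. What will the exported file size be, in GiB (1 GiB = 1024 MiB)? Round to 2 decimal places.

1.13 GiB

Audio: 208 kbps = 0.208 Mbps.
Total bitrate: 5.0 + 0.208 = 5.208 Mbps.
Stream data: 5.208 Mbps × 1860 s = 9686.9 Mb.
9,687 Mb = 1,210,860,000 bytes ÷ 1,073,741,824 = 1.128 GiB.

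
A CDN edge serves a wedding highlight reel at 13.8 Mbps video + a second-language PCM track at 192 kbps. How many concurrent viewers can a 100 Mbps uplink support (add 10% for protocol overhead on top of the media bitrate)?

Audio: 192 kbps = 0.192 Mbps.
Per-viewer media rate: 13.992 Mbps.
On the wire with 10% overhead: 15.391 Mbps.
100 Mbps = 100.0 Mbps; 100.0 / 15.391 = 6.50 → 6 viewers.

6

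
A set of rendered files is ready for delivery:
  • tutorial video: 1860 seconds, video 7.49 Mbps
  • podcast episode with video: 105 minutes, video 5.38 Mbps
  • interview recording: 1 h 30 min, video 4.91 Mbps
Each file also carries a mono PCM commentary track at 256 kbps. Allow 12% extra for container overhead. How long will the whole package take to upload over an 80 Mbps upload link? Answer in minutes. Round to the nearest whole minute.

Audio: 256 kbps = 0.256 Mbps.
tutorial video: 7.746 Mbps × 1860 s × 1.12 = 16136.5 Mb
podcast episode with video: 5.636 Mbps × 6300 s × 1.12 = 39767.6 Mb
interview recording: 5.166 Mbps × 5400 s × 1.12 = 31244.0 Mb
Total: 87148.1 Mb = 10893.5 MB.
At 80 Mbps: 87148.1 / 80 = 1089 s ≈ 18.2 minutes.

18 minutes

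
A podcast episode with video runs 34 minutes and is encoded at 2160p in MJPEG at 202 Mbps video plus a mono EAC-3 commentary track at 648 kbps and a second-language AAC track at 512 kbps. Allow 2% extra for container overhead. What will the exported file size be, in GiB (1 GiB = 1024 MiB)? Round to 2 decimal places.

49.21 GiB

34 min = 2040 s
Audio total: 648 + 512 = 1160 kbps = 1.160 Mbps.
Total bitrate: 202 + 1.160 = 203.160 Mbps.
Stream data: 203.160 Mbps × 2040 s = 414446.4 Mb.
With 2% container overhead: ×1.02.
422,735 Mb = 52,841,916,000 bytes ÷ 1,073,741,824 = 49.21 GiB.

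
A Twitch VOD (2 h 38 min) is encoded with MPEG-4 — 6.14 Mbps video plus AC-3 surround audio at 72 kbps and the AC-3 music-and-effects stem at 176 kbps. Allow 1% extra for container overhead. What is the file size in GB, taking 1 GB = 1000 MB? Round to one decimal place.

2 h 38 min = 158 min = 9480 s
Audio total: 72 + 176 = 248 kbps = 0.248 Mbps.
Total bitrate: 6.14 + 0.248 = 6.388 Mbps.
Stream data: 6.388 Mbps × 9480 s = 60558.2 Mb.
With 1% container overhead: ×1.01.
61,164 Mb ÷ 8 = 7,645 MB → 7.645 GB.

7.6 GB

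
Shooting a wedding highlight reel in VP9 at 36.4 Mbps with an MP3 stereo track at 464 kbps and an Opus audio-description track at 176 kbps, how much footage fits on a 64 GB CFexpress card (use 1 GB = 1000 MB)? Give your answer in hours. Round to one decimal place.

3.8 hours

Audio total: 464 + 176 = 640 kbps = 0.640 Mbps.
Total bitrate: 36.4 + 0.640 = 37.040 Mbps.
Capacity: 64 GB = 512,000 Mb.
Recording time: 512,000 / 37.040 = 13,823 s ≈ 3.84 hours.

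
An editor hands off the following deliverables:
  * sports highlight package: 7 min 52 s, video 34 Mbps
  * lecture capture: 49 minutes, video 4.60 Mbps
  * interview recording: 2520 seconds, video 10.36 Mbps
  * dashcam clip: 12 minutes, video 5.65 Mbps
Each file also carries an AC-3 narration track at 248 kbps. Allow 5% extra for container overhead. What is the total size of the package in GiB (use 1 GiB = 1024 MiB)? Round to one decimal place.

7.5 GiB

Audio: 248 kbps = 0.248 Mbps.
sports highlight package: 34.248 Mbps × 472 s × 1.05 = 16973.3 Mb
lecture capture: 4.848 Mbps × 2940 s × 1.05 = 14965.8 Mb
interview recording: 10.608 Mbps × 2520 s × 1.05 = 28068.8 Mb
dashcam clip: 5.898 Mbps × 720 s × 1.05 = 4458.9 Mb
Total: 64466.7 Mb = 8058.3 MB.
= 7.505 GiB.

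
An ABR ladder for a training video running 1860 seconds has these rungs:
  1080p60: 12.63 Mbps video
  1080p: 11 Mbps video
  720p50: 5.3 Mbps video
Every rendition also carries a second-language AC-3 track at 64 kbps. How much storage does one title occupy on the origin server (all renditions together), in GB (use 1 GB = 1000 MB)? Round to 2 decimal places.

Audio: 64 kbps = 0.064 Mbps.
Sum of rendition bitrates: (12.63+0.064) + (11+0.064) + (5.3+0.064) = 29.122 Mbps.
× 1860 s = 54,167 Mb = 6,771 MB = 6.771 GB.

6.77 GB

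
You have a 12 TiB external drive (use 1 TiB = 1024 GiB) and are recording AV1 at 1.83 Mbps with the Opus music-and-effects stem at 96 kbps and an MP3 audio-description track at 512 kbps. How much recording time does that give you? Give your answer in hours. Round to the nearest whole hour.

12026 hours

Audio total: 96 + 512 = 608 kbps = 0.608 Mbps.
Total bitrate: 1.83 + 0.608 = 2.438 Mbps.
Capacity: 12 TiB = 105,553,116 Mb.
Recording time: 105,553,116 / 2.438 = 43,294,962 s ≈ 12,026 hours.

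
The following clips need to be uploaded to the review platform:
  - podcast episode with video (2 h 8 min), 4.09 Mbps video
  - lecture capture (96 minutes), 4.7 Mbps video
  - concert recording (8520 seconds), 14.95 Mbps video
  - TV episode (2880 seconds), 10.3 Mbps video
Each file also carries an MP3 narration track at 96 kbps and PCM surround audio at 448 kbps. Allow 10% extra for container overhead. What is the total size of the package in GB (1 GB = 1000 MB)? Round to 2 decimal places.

Audio total: 96 + 448 = 544 kbps = 0.544 Mbps.
podcast episode with video: 4.634 Mbps × 7680 s × 1.10 = 39148.0 Mb
lecture capture: 5.244 Mbps × 5760 s × 1.10 = 33226.0 Mb
concert recording: 15.494 Mbps × 8520 s × 1.10 = 145209.8 Mb
TV episode: 10.844 Mbps × 2880 s × 1.10 = 34353.8 Mb
Total: 251937.6 Mb = 31492.2 MB.
= 31.49 GB.

31.49 GB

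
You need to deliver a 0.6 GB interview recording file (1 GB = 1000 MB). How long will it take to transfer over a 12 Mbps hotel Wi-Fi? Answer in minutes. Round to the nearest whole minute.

7 minutes

File: 0.6 GB = 4800.0 Mb.
At 12 Mbps: 4800.0 / 12 = 400.0 s ≈ 6.67 minutes.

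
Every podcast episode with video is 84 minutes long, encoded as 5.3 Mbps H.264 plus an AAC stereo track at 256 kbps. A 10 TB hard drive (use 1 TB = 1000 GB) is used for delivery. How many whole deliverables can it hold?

2856

84 min = 5040 s
Audio: 256 kbps = 0.256 Mbps.
Total bitrate: 5.556 Mbps.
Per item: 5.556 Mbps × 5040 s = 28,002 Mb = 3,500 MB.
Capacity: 10 TB = 80,000,000 Mb; 2856.91 items → 2856 complete.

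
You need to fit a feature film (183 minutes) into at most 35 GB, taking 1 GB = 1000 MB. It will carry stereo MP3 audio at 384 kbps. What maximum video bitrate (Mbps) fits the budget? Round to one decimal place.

25.1 Mbps

Budget: 35 GB = 280000.0 Mb.
183 min = 10980 s
Total bitrate budget: 280000.0 Mb / 10980 s = 25.501 Mbps.
Audio: 384 kbps = 0.384 Mbps.
Video: 25.501 − 0.384 = 25.117 Mbps.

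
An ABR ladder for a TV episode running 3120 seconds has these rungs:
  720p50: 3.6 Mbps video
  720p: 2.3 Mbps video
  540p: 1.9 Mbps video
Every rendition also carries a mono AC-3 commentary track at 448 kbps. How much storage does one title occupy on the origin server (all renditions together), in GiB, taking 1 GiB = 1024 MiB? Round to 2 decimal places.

Audio: 448 kbps = 0.448 Mbps.
Sum of rendition bitrates: (3.6+0.448) + (2.3+0.448) + (1.9+0.448) = 9.144 Mbps.
× 3120 s = 28,529 Mb = 3,566 MB = 3.321 GiB.

3.32 GiB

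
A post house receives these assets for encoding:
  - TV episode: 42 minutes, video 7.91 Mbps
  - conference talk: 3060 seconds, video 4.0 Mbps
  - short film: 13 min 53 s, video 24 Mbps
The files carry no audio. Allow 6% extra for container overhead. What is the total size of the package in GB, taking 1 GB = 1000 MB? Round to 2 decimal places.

TV episode: 7.910 Mbps × 2520 s × 1.06 = 21129.2 Mb
conference talk: 4.000 Mbps × 3060 s × 1.06 = 12974.4 Mb
short film: 24.000 Mbps × 833 s × 1.06 = 21191.5 Mb
Total: 55295.1 Mb = 6911.9 MB.
= 6.912 GB.

6.91 GB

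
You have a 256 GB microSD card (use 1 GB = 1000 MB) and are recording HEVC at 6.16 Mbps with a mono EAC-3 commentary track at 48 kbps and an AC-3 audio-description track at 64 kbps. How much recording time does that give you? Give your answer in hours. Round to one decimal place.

90.7 hours

Audio total: 48 + 64 = 112 kbps = 0.112 Mbps.
Total bitrate: 6.16 + 0.112 = 6.272 Mbps.
Capacity: 256 GB = 2,048,000 Mb.
Recording time: 2,048,000 / 6.272 = 326,531 s ≈ 90.7 hours.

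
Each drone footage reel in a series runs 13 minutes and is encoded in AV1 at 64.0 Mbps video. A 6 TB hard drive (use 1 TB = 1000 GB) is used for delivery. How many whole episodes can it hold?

13 min = 780 s
Per item: 64.000 Mbps × 780 s = 49,920 Mb = 6,240 MB.
Capacity: 6 TB = 48,000,000 Mb; 961.54 items → 961 complete.

961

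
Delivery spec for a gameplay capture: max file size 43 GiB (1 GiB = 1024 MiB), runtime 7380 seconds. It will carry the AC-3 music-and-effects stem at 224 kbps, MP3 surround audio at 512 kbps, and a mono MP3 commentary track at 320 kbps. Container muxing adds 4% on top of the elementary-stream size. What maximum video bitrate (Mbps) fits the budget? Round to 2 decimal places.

Budget: 43 GiB = 369367.2 Mb.
Stream payload after overhead: 369367.2 / 1.04 = 355160.8 Mb.
Total bitrate budget: 355160.8 Mb / 7380 s = 48.125 Mbps.
Audio total: 224 + 512 + 320 = 1056 kbps = 1.056 Mbps.
Video: 48.125 − 1.056 = 47.069 Mbps.

47.07 Mbps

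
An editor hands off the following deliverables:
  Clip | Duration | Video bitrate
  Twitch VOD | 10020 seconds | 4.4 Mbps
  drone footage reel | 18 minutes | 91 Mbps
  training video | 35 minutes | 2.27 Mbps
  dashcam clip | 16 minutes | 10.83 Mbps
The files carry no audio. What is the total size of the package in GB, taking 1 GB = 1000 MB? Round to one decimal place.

Twitch VOD: 4.400 Mbps × 10020 s = 44088.0 Mb
drone footage reel: 91.000 Mbps × 1080 s = 98280.0 Mb
training video: 2.270 Mbps × 2100 s = 4767.0 Mb
dashcam clip: 10.830 Mbps × 960 s = 10396.8 Mb
Total: 157531.8 Mb = 19691.5 MB.
= 19.69 GB.

19.7 GB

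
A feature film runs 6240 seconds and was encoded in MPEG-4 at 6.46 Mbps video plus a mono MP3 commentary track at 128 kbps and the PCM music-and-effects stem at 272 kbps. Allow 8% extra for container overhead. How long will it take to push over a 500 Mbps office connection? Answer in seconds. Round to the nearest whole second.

92 seconds

Audio total: 128 + 272 = 400 kbps = 0.400 Mbps.
Total bitrate: 6.860 Mbps.
File: 6.860 Mbps × 6240 s = 42806.4 Mb.
With 8% container overhead: ×1.08. → 46230.9 Mb.
At 500 Mbps: 46230.9 / 500 = 92.5 s ≈ 92.5 seconds.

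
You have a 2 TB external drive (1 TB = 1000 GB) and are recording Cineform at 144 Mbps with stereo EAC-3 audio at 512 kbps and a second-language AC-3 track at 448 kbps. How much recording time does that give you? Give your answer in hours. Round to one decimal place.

30.7 hours

Audio total: 512 + 448 = 960 kbps = 0.960 Mbps.
Total bitrate: 144 + 0.960 = 144.960 Mbps.
Capacity: 2 TB = 16,000,000 Mb.
Recording time: 16,000,000 / 144.960 = 110,375 s ≈ 30.7 hours.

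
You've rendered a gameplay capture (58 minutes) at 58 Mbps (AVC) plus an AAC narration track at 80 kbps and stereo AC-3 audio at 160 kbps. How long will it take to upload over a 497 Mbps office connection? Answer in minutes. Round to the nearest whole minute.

58 min = 3480 s
Audio total: 80 + 160 = 240 kbps = 0.240 Mbps.
Total bitrate: 58.240 Mbps.
File: 58.240 Mbps × 3480 s = 202675.2 Mb.
At 497 Mbps: 202675.2 / 497 = 407.8 s ≈ 6.8 minutes.

7 minutes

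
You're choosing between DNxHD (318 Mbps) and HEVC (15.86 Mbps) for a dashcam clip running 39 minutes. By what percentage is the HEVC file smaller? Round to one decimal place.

95.0%

39 min = 2340 s
DNxHD: 318.000 Mbps × 2340 s = 744120.0 Mb = 93.015 GB.
HEVC: 15.860 Mbps × 2340 s = 37112.4 Mb = 4.639 GB.
Reduction: (1 − 4.639/93.015) × 100 = 95.01%.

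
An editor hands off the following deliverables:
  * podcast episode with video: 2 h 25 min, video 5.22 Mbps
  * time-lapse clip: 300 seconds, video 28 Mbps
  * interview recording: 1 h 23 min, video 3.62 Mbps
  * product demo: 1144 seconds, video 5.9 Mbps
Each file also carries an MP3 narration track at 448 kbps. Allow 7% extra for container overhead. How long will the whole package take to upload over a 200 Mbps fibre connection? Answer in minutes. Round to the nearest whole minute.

8 minutes

Audio: 448 kbps = 0.448 Mbps.
podcast episode with video: 5.668 Mbps × 8700 s × 1.07 = 52763.4 Mb
time-lapse clip: 28.448 Mbps × 300 s × 1.07 = 9131.8 Mb
interview recording: 4.068 Mbps × 4980 s × 1.07 = 21676.7 Mb
product demo: 6.348 Mbps × 1144 s × 1.07 = 7770.5 Mb
Total: 91342.4 Mb = 11417.8 MB.
At 200 Mbps: 91342.4 / 200 = 457 s ≈ 7.61 minutes.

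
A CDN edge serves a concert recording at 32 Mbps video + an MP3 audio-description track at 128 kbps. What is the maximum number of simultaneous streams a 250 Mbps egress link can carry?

Audio: 128 kbps = 0.128 Mbps.
Per-viewer media rate: 32.128 Mbps.
250 Mbps = 250.0 Mbps; 250.0 / 32.128 = 7.78 → 7 viewers.

7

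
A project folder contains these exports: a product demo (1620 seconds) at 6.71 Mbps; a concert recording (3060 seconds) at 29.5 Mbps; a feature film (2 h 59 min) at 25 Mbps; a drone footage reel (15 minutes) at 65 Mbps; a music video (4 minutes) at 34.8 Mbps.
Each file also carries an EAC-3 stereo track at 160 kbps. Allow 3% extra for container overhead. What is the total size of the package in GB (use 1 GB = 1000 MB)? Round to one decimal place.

Audio: 160 kbps = 0.160 Mbps.
product demo: 6.870 Mbps × 1620 s × 1.03 = 11463.3 Mb
concert recording: 29.660 Mbps × 3060 s × 1.03 = 93482.4 Mb
feature film: 25.160 Mbps × 10740 s × 1.03 = 278325.0 Mb
drone footage reel: 65.160 Mbps × 900 s × 1.03 = 60403.3 Mb
music video: 34.960 Mbps × 240 s × 1.03 = 8642.1 Mb
Total: 452316.1 Mb = 56539.5 MB.
= 56.54 GB.

56.5 GB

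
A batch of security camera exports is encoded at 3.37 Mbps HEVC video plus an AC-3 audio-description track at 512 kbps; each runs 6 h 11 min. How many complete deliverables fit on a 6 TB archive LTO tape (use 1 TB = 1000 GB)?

6 h 11 min = 371 min = 22260 s
Audio: 512 kbps = 0.512 Mbps.
Total bitrate: 3.882 Mbps.
Per item: 3.882 Mbps × 22260 s = 86,413 Mb = 10,802 MB.
Capacity: 6 TB = 48,000,000 Mb; 555.47 items → 555 complete.

555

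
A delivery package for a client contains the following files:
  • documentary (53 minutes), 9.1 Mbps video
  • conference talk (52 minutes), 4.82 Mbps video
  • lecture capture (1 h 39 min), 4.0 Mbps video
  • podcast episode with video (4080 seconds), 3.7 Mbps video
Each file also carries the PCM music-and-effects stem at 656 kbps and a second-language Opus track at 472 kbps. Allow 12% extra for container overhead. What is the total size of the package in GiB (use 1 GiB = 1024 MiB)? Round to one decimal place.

13.2 GiB

Audio total: 656 + 472 = 1128 kbps = 1.128 Mbps.
documentary: 10.228 Mbps × 3180 s × 1.12 = 36428.0 Mb
conference talk: 5.948 Mbps × 3120 s × 1.12 = 20784.7 Mb
lecture capture: 5.128 Mbps × 5940 s × 1.12 = 34115.6 Mb
podcast episode with video: 4.828 Mbps × 4080 s × 1.12 = 22062.0 Mb
Total: 113390.3 Mb = 14173.8 MB.
= 13.20 GiB.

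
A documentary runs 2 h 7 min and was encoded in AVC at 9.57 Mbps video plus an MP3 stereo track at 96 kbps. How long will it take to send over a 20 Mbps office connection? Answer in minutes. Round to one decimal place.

61.4 minutes

2 h 7 min = 127 min = 7620 s
Audio: 96 kbps = 0.096 Mbps.
Total bitrate: 9.666 Mbps.
File: 9.666 Mbps × 7620 s = 73654.9 Mb.
At 20 Mbps: 73654.9 / 20 = 3682.7 s ≈ 61.4 minutes.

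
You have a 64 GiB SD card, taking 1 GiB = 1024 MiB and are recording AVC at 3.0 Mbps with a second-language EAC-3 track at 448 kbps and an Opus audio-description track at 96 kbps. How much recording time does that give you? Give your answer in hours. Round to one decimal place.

43.1 hours

Audio total: 448 + 96 = 544 kbps = 0.544 Mbps.
Total bitrate: 3.0 + 0.544 = 3.544 Mbps.
Capacity: 64 GiB = 549,756 Mb.
Recording time: 549,756 / 3.544 = 155,123 s ≈ 43.1 hours.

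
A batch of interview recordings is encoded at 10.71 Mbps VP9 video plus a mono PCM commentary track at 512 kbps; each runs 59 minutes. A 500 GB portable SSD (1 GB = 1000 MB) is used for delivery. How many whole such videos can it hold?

59 min = 3540 s
Audio: 512 kbps = 0.512 Mbps.
Total bitrate: 11.222 Mbps.
Per item: 11.222 Mbps × 3540 s = 39,726 Mb = 4,966 MB.
Capacity: 500 GB = 4,000,000 Mb; 100.69 items → 100 complete.

100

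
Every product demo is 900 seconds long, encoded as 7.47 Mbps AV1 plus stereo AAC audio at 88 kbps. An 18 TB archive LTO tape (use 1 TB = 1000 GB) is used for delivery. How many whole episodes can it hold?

Audio: 88 kbps = 0.088 Mbps.
Total bitrate: 7.558 Mbps.
Per item: 7.558 Mbps × 900 s = 6,802 Mb = 850.3 MB.
Capacity: 18 TB = 144,000,000 Mb; 21169.62 items → 21169 complete.

21169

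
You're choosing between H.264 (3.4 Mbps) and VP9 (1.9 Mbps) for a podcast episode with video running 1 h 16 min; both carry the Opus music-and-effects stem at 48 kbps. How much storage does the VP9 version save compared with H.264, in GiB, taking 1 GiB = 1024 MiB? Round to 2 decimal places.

0.80 GiB

1 h 16 min = 76 min = 4560 s
Audio: 48 kbps = 0.048 Mbps.
H.264: 3.448 Mbps × 4560 s = 15722.9 Mb = 1.830 GiB.
VP9: 1.948 Mbps × 4560 s = 8882.9 Mb = 1.034 GiB.
Saving: 1.830 − 1.034 = 0.796 GiB.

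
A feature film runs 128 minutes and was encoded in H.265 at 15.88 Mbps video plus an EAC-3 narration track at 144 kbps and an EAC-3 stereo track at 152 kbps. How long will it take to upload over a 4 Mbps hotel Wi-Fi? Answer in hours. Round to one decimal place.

8.6 hours

128 min = 7680 s
Audio total: 144 + 152 = 296 kbps = 0.296 Mbps.
Total bitrate: 16.176 Mbps.
File: 16.176 Mbps × 7680 s = 124231.7 Mb.
At 4 Mbps: 124231.7 / 4 = 31057.9 s ≈ 8.63 hours.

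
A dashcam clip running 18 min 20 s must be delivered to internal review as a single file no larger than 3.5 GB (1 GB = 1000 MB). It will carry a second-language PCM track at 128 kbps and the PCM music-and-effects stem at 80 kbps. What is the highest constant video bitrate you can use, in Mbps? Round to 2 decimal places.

25.25 Mbps

Budget: 3.5 GB = 28000.0 Mb.
18 min 20 s = 1100 s
Total bitrate budget: 28000.0 Mb / 1100 s = 25.455 Mbps.
Audio total: 128 + 80 = 208 kbps = 0.208 Mbps.
Video: 25.455 − 0.208 = 25.247 Mbps.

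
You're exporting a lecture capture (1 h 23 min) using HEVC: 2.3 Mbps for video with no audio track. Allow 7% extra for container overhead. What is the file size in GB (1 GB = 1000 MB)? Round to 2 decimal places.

1 h 23 min = 83 min = 4980 s
Total bitrate: 2.3 Mbps.
Stream data: 2.300 Mbps × 4980 s = 11454.0 Mb.
With 7% container overhead: ×1.07.
12,256 Mb ÷ 8 = 1,532 MB → 1.532 GB.

1.53 GB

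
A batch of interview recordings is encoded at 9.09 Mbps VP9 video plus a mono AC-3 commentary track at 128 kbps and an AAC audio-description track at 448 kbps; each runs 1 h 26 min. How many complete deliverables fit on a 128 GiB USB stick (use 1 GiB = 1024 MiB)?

22

1 h 26 min = 86 min = 5160 s
Audio total: 128 + 448 = 576 kbps = 0.576 Mbps.
Total bitrate: 9.666 Mbps.
Per item: 9.666 Mbps × 5160 s = 49,877 Mb = 6,235 MB.
Capacity: 128 GiB = 1,099,512 Mb; 22.04 items → 22 complete.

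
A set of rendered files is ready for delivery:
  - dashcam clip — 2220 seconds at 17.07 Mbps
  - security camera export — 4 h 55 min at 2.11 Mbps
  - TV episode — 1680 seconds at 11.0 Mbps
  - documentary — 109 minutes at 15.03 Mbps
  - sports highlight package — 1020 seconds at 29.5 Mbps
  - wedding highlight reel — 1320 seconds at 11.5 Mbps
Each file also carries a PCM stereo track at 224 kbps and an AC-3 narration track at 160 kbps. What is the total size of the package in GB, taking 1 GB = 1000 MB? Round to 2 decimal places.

Audio total: 224 + 160 = 384 kbps = 0.384 Mbps.
dashcam clip: 17.454 Mbps × 2220 s = 38747.9 Mb
security camera export: 2.494 Mbps × 17700 s = 44143.8 Mb
TV episode: 11.384 Mbps × 1680 s = 19125.1 Mb
documentary: 15.414 Mbps × 6540 s = 100807.6 Mb
sports highlight package: 29.884 Mbps × 1020 s = 30481.7 Mb
wedding highlight reel: 11.884 Mbps × 1320 s = 15686.9 Mb
Total: 248992.9 Mb = 31124.1 MB.
= 31.12 GB.

31.12 GB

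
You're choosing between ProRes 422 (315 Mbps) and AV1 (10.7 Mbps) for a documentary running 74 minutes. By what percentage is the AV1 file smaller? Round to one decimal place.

96.6%

74 min = 4440 s
ProRes 422: 315.000 Mbps × 4440 s = 1398600.0 Mb = 162.818 GiB.
AV1: 10.700 Mbps × 4440 s = 47508.0 Mb = 5.531 GiB.
Reduction: (1 − 5.531/162.818) × 100 = 96.60%.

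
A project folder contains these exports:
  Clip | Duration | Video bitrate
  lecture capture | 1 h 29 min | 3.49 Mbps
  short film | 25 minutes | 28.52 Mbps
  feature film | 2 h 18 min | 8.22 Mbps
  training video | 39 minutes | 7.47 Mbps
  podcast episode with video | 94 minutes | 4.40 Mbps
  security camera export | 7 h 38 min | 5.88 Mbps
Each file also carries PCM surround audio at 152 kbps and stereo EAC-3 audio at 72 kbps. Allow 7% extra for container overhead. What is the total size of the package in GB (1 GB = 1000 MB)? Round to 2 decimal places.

46.10 GB

Audio total: 152 + 72 = 224 kbps = 0.224 Mbps.
lecture capture: 3.714 Mbps × 5340 s × 1.07 = 21221.1 Mb
short film: 28.744 Mbps × 1500 s × 1.07 = 46134.1 Mb
feature film: 8.444 Mbps × 8280 s × 1.07 = 74810.5 Mb
training video: 7.694 Mbps × 2340 s × 1.07 = 19264.2 Mb
podcast episode with video: 4.624 Mbps × 5640 s × 1.07 = 27904.9 Mb
security camera export: 6.104 Mbps × 27480 s × 1.07 = 179479.6 Mb
Total: 368814.4 Mb = 46101.8 MB.
= 46.10 GB.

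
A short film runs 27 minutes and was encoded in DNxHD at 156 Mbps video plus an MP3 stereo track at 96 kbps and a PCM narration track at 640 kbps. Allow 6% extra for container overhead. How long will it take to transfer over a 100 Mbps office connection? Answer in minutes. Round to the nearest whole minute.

27 min = 1620 s
Audio total: 96 + 640 = 736 kbps = 0.736 Mbps.
Total bitrate: 156.736 Mbps.
File: 156.736 Mbps × 1620 s = 253912.3 Mb.
With 6% container overhead: ×1.06. → 269147.1 Mb.
At 100 Mbps: 269147.1 / 100 = 2691.5 s ≈ 44.9 minutes.

45 minutes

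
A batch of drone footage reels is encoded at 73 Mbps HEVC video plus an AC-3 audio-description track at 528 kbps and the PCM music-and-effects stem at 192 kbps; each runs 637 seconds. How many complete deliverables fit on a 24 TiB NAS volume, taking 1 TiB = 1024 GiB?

4495

Audio total: 528 + 192 = 720 kbps = 0.720 Mbps.
Total bitrate: 73.720 Mbps.
Per item: 73.720 Mbps × 637 s = 46,960 Mb = 5,870 MB.
Capacity: 24 TiB = 211,106,233 Mb; 4495.48 items → 4495 complete.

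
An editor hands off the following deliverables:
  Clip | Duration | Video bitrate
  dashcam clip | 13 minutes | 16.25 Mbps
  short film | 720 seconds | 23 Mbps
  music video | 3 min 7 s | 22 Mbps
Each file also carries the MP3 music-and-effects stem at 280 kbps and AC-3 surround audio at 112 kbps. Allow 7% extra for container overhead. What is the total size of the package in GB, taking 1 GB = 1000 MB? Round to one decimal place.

4.5 GB

Audio total: 280 + 112 = 392 kbps = 0.392 Mbps.
dashcam clip: 16.642 Mbps × 780 s × 1.07 = 13889.4 Mb
short film: 23.392 Mbps × 720 s × 1.07 = 18021.2 Mb
music video: 22.392 Mbps × 187 s × 1.07 = 4480.4 Mb
Total: 36391.0 Mb = 4548.9 MB.
= 4.549 GB.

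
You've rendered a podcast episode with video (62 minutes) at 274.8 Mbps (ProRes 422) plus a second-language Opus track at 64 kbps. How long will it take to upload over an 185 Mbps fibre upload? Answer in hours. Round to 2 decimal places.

62 min = 3720 s
Audio: 64 kbps = 0.064 Mbps.
Total bitrate: 274.864 Mbps.
File: 274.864 Mbps × 3720 s = 1022494.1 Mb.
At 185 Mbps: 1022494.1 / 185 = 5527.0 s ≈ 1.54 hours.

1.54 hours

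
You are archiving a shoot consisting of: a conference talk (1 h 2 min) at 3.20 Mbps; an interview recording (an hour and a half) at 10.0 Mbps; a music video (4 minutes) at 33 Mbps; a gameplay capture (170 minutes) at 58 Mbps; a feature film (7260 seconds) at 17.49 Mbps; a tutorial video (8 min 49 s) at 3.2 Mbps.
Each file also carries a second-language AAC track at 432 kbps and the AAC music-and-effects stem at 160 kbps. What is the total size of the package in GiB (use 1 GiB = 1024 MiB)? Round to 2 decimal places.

Audio total: 432 + 160 = 592 kbps = 0.592 Mbps.
conference talk: 3.792 Mbps × 3720 s = 14106.2 Mb
interview recording: 10.592 Mbps × 5400 s = 57196.8 Mb
music video: 33.592 Mbps × 240 s = 8062.1 Mb
gameplay capture: 58.592 Mbps × 10200 s = 597638.4 Mb
feature film: 18.082 Mbps × 7260 s = 131275.3 Mb
tutorial video: 3.792 Mbps × 529 s = 2006.0 Mb
Total: 810284.8 Mb = 101285.6 MB.
= 94.33 GiB.

94.33 GiB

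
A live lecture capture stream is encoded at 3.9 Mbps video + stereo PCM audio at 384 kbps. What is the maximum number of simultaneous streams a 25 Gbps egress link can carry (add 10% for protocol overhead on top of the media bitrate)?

5305

Audio: 384 kbps = 0.384 Mbps.
Per-viewer media rate: 4.284 Mbps.
On the wire with 10% overhead: 4.712 Mbps.
25 Gbps = 25,000 Mbps; 25,000 / 4.712 = 5305.15 → 5305 viewers.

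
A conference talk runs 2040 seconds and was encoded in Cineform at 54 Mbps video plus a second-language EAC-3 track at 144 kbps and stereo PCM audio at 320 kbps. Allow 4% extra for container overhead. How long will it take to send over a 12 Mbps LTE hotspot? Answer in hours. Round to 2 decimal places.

Audio total: 144 + 320 = 464 kbps = 0.464 Mbps.
Total bitrate: 54.464 Mbps.
File: 54.464 Mbps × 2040 s = 111106.6 Mb.
With 4% container overhead: ×1.04. → 115550.8 Mb.
At 12 Mbps: 115550.8 / 12 = 9629.2 s ≈ 2.67 hours.

2.67 hours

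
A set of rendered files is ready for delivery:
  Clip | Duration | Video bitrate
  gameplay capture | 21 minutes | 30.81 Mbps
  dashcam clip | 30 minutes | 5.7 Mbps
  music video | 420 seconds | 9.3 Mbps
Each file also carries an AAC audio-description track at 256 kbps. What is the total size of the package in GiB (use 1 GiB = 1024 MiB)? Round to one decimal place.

6.3 GiB

Audio: 256 kbps = 0.256 Mbps.
gameplay capture: 31.066 Mbps × 1260 s = 39143.2 Mb
dashcam clip: 5.956 Mbps × 1800 s = 10720.8 Mb
music video: 9.556 Mbps × 420 s = 4013.5 Mb
Total: 53877.5 Mb = 6734.7 MB.
= 6.272 GiB.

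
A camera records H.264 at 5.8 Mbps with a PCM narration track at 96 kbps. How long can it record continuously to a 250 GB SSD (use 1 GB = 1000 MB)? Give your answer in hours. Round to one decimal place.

94.2 hours

Audio: 96 kbps = 0.096 Mbps.
Total bitrate: 5.8 + 0.096 = 5.896 Mbps.
Capacity: 250 GB = 2,000,000 Mb.
Recording time: 2,000,000 / 5.896 = 339,213 s ≈ 94.2 hours.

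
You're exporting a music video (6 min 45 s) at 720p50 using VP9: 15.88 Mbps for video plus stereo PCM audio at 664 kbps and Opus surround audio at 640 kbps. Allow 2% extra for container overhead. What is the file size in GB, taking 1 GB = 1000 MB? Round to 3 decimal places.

0.887 GB

6 min 45 s = 405 s
Audio total: 664 + 640 = 1304 kbps = 1.304 Mbps.
Total bitrate: 15.88 + 1.304 = 17.184 Mbps.
Stream data: 17.184 Mbps × 405 s = 6959.5 Mb.
With 2% container overhead: ×1.02.
7,099 Mb ÷ 8 = 887.3 MB → 0.8873 GB.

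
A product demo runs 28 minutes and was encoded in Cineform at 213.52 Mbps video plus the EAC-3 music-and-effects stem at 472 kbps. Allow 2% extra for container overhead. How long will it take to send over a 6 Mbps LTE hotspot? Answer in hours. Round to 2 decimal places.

28 min = 1680 s
Audio: 472 kbps = 0.472 Mbps.
Total bitrate: 213.992 Mbps.
File: 213.992 Mbps × 1680 s = 359506.6 Mb.
With 2% container overhead: ×1.02. → 366696.7 Mb.
At 6 Mbps: 366696.7 / 6 = 61116.1 s ≈ 17 hours.

16.98 hours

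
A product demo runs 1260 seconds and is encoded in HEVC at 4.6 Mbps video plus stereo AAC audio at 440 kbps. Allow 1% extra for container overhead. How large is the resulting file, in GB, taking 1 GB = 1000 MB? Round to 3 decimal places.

0.802 GB

Audio: 440 kbps = 0.440 Mbps.
Total bitrate: 4.6 + 0.440 = 5.040 Mbps.
Stream data: 5.040 Mbps × 1260 s = 6350.4 Mb.
With 1% container overhead: ×1.01.
6,414 Mb ÷ 8 = 801.7 MB → 0.8017 GB.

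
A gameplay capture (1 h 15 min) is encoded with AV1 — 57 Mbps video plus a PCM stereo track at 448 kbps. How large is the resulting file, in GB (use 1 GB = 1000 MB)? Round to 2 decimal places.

32.31 GB

1 h 15 min = 75 min = 4500 s
Audio: 448 kbps = 0.448 Mbps.
Total bitrate: 57 + 0.448 = 57.448 Mbps.
Stream data: 57.448 Mbps × 4500 s = 258516.0 Mb.
258,516 Mb ÷ 8 = 32,314 MB → 32.31 GB.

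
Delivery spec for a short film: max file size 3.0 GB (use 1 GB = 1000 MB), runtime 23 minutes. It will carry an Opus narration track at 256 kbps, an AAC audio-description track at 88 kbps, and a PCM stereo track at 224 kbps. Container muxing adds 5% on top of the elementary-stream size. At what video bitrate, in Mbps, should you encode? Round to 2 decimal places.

Budget: 3.0 GB = 24000.0 Mb.
Stream payload after overhead: 24000.0 / 1.05 = 22857.1 Mb.
23 min = 1380 s
Total bitrate budget: 22857.1 Mb / 1380 s = 16.563 Mbps.
Audio total: 256 + 88 + 224 = 568 kbps = 0.568 Mbps.
Video: 16.563 − 0.568 = 15.995 Mbps.

16.00 Mbps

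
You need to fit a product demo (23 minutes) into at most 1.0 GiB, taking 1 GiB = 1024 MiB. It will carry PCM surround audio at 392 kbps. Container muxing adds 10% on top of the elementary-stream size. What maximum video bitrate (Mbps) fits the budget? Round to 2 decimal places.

5.27 Mbps

Budget: 1.0 GiB = 8589.9 Mb.
Stream payload after overhead: 8589.9 / 1.10 = 7809.0 Mb.
23 min = 1380 s
Total bitrate budget: 7809.0 Mb / 1380 s = 5.659 Mbps.
Audio: 392 kbps = 0.392 Mbps.
Video: 5.659 − 0.392 = 5.267 Mbps.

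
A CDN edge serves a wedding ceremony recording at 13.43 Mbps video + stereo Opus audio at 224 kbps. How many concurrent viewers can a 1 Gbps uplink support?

Audio: 224 kbps = 0.224 Mbps.
Per-viewer media rate: 13.654 Mbps.
1 Gbps = 1,000 Mbps; 1,000 / 13.654 = 73.24 → 73 viewers.

73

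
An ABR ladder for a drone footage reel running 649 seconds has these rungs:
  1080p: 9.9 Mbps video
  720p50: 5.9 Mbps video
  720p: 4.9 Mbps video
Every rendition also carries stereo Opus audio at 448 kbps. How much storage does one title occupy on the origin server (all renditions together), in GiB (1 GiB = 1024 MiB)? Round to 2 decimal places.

1.67 GiB

Audio: 448 kbps = 0.448 Mbps.
Sum of rendition bitrates: (9.9+0.448) + (5.9+0.448) + (4.9+0.448) = 22.044 Mbps.
× 649 s = 14,307 Mb = 1,788 MB = 1.666 GiB.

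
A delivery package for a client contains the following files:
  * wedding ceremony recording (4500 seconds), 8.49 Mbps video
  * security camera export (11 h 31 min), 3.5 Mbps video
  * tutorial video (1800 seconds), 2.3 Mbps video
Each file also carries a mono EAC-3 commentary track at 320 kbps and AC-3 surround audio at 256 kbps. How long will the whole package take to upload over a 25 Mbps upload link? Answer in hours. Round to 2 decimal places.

Audio total: 320 + 256 = 576 kbps = 0.576 Mbps.
wedding ceremony recording: 9.066 Mbps × 4500 s = 40797.0 Mb
security camera export: 4.076 Mbps × 41460 s = 168991.0 Mb
tutorial video: 2.876 Mbps × 1800 s = 5176.8 Mb
Total: 214964.8 Mb = 26870.6 MB.
At 25 Mbps: 214964.8 / 25 = 8599 s ≈ 2.39 hours.

2.39 hours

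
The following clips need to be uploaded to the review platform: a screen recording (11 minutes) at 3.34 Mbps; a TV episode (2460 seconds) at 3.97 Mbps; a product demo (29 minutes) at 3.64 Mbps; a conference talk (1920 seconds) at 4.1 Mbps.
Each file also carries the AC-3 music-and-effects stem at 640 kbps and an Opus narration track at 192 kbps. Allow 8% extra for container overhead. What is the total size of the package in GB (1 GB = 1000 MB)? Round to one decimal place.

Audio total: 640 + 192 = 832 kbps = 0.832 Mbps.
screen recording: 4.172 Mbps × 660 s × 1.08 = 2973.8 Mb
TV episode: 4.802 Mbps × 2460 s × 1.08 = 12758.0 Mb
product demo: 4.472 Mbps × 1740 s × 1.08 = 8403.8 Mb
conference talk: 4.932 Mbps × 1920 s × 1.08 = 10227.0 Mb
Total: 34362.5 Mb = 4295.3 MB.
= 4.295 GB.

4.3 GB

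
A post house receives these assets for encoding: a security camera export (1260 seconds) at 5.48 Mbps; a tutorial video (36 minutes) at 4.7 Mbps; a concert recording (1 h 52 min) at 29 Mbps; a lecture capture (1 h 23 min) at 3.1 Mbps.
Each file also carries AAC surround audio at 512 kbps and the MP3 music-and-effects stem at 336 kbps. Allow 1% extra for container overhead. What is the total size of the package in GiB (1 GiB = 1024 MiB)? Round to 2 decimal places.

Audio total: 512 + 336 = 848 kbps = 0.848 Mbps.
security camera export: 6.328 Mbps × 1260 s × 1.01 = 8053.0 Mb
tutorial video: 5.548 Mbps × 2160 s × 1.01 = 12103.5 Mb
concert recording: 29.848 Mbps × 6720 s × 1.01 = 202584.3 Mb
lecture capture: 3.948 Mbps × 4980 s × 1.01 = 19857.7 Mb
Total: 242598.5 Mb = 30324.8 MB.
= 28.24 GiB.

28.24 GiB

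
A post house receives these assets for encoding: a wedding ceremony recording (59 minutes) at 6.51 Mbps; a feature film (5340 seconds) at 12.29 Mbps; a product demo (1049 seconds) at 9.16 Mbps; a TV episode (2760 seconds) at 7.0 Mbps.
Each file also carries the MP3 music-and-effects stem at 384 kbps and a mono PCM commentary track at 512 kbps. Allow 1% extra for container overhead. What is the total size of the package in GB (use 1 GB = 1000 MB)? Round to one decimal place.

16.3 GB

Audio total: 384 + 512 = 896 kbps = 0.896 Mbps.
wedding ceremony recording: 7.406 Mbps × 3540 s × 1.01 = 26479.4 Mb
feature film: 13.186 Mbps × 5340 s × 1.01 = 71117.4 Mb
product demo: 10.056 Mbps × 1049 s × 1.01 = 10654.2 Mb
TV episode: 7.896 Mbps × 2760 s × 1.01 = 22010.9 Mb
Total: 130261.9 Mb = 16282.7 MB.
= 16.28 GB.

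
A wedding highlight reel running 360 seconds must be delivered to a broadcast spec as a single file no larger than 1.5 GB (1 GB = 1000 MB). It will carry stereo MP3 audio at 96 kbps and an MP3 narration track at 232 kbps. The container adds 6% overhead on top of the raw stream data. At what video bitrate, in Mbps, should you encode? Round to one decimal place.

Budget: 1.5 GB = 12000.0 Mb.
Stream payload after overhead: 12000.0 / 1.06 = 11320.8 Mb.
Total bitrate budget: 11320.8 Mb / 360 s = 31.447 Mbps.
Audio total: 96 + 232 = 328 kbps = 0.328 Mbps.
Video: 31.447 − 0.328 = 31.119 Mbps.

31.1 Mbps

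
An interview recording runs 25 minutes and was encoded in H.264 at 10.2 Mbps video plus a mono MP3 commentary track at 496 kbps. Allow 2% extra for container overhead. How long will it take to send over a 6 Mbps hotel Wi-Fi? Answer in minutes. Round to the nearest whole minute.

45 minutes

25 min = 1500 s
Audio: 496 kbps = 0.496 Mbps.
Total bitrate: 10.696 Mbps.
File: 10.696 Mbps × 1500 s = 16044.0 Mb.
With 2% container overhead: ×1.02. → 16364.9 Mb.
At 6 Mbps: 16364.9 / 6 = 2727.5 s ≈ 45.5 minutes.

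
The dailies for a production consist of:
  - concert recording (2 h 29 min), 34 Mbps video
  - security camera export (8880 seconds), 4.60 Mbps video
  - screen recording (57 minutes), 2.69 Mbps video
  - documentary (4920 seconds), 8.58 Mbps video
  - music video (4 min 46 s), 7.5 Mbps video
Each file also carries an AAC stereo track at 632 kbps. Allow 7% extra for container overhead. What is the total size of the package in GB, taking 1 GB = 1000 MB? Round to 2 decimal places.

Audio: 632 kbps = 0.632 Mbps.
concert recording: 34.632 Mbps × 8940 s × 1.07 = 331282.8 Mb
security camera export: 5.232 Mbps × 8880 s × 1.07 = 49712.4 Mb
screen recording: 3.322 Mbps × 3420 s × 1.07 = 12156.5 Mb
documentary: 9.212 Mbps × 4920 s × 1.07 = 48495.7 Mb
music video: 8.132 Mbps × 286 s × 1.07 = 2488.6 Mb
Total: 444135.9 Mb = 55517.0 MB.
= 55.52 GB.

55.52 GB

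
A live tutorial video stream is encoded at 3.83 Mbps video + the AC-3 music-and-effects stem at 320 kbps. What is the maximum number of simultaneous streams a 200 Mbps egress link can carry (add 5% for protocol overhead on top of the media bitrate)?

45

Audio: 320 kbps = 0.320 Mbps.
Per-viewer media rate: 4.150 Mbps.
On the wire with 5% overhead: 4.357 Mbps.
200 Mbps = 200.0 Mbps; 200.0 / 4.357 = 45.90 → 45 viewers.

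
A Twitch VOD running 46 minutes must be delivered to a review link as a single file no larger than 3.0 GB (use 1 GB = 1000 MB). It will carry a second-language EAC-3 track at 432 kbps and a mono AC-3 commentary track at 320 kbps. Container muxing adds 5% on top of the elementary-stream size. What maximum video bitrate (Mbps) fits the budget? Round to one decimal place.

Budget: 3.0 GB = 24000.0 Mb.
Stream payload after overhead: 24000.0 / 1.05 = 22857.1 Mb.
46 min = 2760 s
Total bitrate budget: 22857.1 Mb / 2760 s = 8.282 Mbps.
Audio total: 432 + 320 = 752 kbps = 0.752 Mbps.
Video: 8.282 − 0.752 = 7.530 Mbps.

7.5 Mbps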